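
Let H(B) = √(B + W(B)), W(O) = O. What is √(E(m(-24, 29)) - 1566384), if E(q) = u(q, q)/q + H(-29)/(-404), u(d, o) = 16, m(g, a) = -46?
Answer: √(-33810901125280 - 53429*I*√58)/4646 ≈ 7.531e-6 - 1251.6*I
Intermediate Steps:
H(B) = √2*√B (H(B) = √(B + B) = √(2*B) = √2*√B)
E(q) = 16/q - I*√58/404 (E(q) = 16/q + (√2*√(-29))/(-404) = 16/q + (√2*(I*√29))*(-1/404) = 16/q + (I*√58)*(-1/404) = 16/q - I*√58/404)
√(E(m(-24, 29)) - 1566384) = √((16/(-46) - I*√58/404) - 1566384) = √((16*(-1/46) - I*√58/404) - 1566384) = √((-8/23 - I*√58/404) - 1566384) = √(-36026840/23 - I*√58/404)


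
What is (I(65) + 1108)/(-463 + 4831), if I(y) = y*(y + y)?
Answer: 1593/728 ≈ 2.1882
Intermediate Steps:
I(y) = 2*y² (I(y) = y*(2*y) = 2*y²)
(I(65) + 1108)/(-463 + 4831) = (2*65² + 1108)/(-463 + 4831) = (2*4225 + 1108)/4368 = (8450 + 1108)*(1/4368) = 9558*(1/4368) = 1593/728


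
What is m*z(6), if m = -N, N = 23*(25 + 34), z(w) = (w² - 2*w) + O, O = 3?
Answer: -36639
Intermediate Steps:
z(w) = 3 + w² - 2*w (z(w) = (w² - 2*w) + 3 = 3 + w² - 2*w)
N = 1357 (N = 23*59 = 1357)
m = -1357 (m = -1*1357 = -1357)
m*z(6) = -1357*(3 + 6² - 2*6) = -1357*(3 + 36 - 12) = -1357*27 = -36639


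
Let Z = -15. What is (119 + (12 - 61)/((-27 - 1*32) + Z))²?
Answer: 78411025/5476 ≈ 14319.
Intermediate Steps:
(119 + (12 - 61)/((-27 - 1*32) + Z))² = (119 + (12 - 61)/((-27 - 1*32) - 15))² = (119 - 49/((-27 - 32) - 15))² = (119 - 49/(-59 - 15))² = (119 - 49/(-74))² = (119 - 49*(-1/74))² = (119 + 49/74)² = (8855/74)² = 78411025/5476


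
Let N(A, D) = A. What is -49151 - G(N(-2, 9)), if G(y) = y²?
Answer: -49155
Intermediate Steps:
-49151 - G(N(-2, 9)) = -49151 - 1*(-2)² = -49151 - 1*4 = -49151 - 4 = -49155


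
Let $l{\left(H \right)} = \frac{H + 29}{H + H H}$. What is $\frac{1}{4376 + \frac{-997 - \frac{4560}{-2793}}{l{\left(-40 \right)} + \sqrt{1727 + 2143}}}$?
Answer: $\frac{96633896780491}{422864103676505336} + \frac{272625218775 \sqrt{430}}{6765825658824085376} \approx 0.00022936$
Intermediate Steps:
$l{\left(H \right)} = \frac{29 + H}{H + H^{2}}$
$\frac{1}{4376 + \frac{-997 - \frac{4560}{-2793}}{l{\left(-40 \right)} + \sqrt{1727 + 2143}}} = \frac{1}{4376 + \frac{-997 - \frac{4560}{-2793}}{\frac{29 - 40}{\left(-40\right) \left(1 - 40\right)} + \sqrt{1727 + 2143}}} = \frac{1}{4376 + \frac{-997 - - \frac{80}{49}}{\left(- \frac{1}{40}\right) \frac{1}{-39} \left(-11\right) + \sqrt{3870}}} = \frac{1}{4376 + \frac{-997 + \frac{80}{49}}{\left(- \frac{1}{40}\right) \left(- \frac{1}{39}\right) \left(-11\right) + 3 \sqrt{430}}} = \frac{1}{4376 - \frac{48773}{49 \left(- \frac{11}{1560} + 3 \sqrt{430}\right)}}$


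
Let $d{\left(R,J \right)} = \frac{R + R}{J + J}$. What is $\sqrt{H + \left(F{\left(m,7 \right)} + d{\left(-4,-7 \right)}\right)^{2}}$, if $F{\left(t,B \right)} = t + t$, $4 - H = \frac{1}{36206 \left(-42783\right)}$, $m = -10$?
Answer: $\frac{\sqrt{44849678656452561419970}}{10843009086} \approx 19.531$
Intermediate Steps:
$d{\left(R,J \right)} = \frac{R}{J}$ ($d{\left(R,J \right)} = \frac{2 R}{2 J} = 2 R \frac{1}{2 J} = \frac{R}{J}$)
$H = \frac{6196005193}{1549001298}$ ($H = 4 - \frac{1}{36206 \left(-42783\right)} = 4 - \frac{1}{36206} \left(- \frac{1}{42783}\right) = 4 - - \frac{1}{1549001298} = 4 + \frac{1}{1549001298} = \frac{6196005193}{1549001298} \approx 4.0$)
$F{\left(t,B \right)} = 2 t$
$\sqrt{H + \left(F{\left(m,7 \right)} + d{\left(-4,-7 \right)}\right)^{2}} = \sqrt{\frac{6196005193}{1549001298} + \left(2 \left(-10\right) - \frac{4}{-7}\right)^{2}} = \sqrt{\frac{6196005193}{1549001298} + \left(-20 - - \frac{4}{7}\right)^{2}} = \sqrt{\frac{6196005193}{1549001298} + \left(-20 + \frac{4}{7}\right)^{2}} = \sqrt{\frac{6196005193}{1549001298} + \left(- \frac{136}{7}\right)^{2}} = \sqrt{\frac{6196005193}{1549001298} + \frac{18496}{49}} = \sqrt{\frac{28953932262265}{75901063602}} = \frac{\sqrt{44849678656452561419970}}{10843009086}$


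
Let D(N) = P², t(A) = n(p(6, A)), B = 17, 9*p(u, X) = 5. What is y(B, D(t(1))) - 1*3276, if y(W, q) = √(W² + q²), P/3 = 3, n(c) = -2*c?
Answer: -3276 + 5*√274 ≈ -3193.2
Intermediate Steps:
p(u, X) = 5/9 (p(u, X) = (⅑)*5 = 5/9)
t(A) = -10/9 (t(A) = -2*5/9 = -10/9)
P = 9 (P = 3*3 = 9)
D(N) = 81 (D(N) = 9² = 81)
y(B, D(t(1))) - 1*3276 = √(17² + 81²) - 1*3276 = √(289 + 6561) - 3276 = √6850 - 3276 = 5*√274 - 3276 = -3276 + 5*√274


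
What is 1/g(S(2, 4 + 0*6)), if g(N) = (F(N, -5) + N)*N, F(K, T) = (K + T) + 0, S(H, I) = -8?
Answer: 1/168 ≈ 0.0059524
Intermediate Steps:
F(K, T) = K + T
g(N) = N*(-5 + 2*N) (g(N) = ((N - 5) + N)*N = ((-5 + N) + N)*N = (-5 + 2*N)*N = N*(-5 + 2*N))
1/g(S(2, 4 + 0*6)) = 1/(-8*(-5 + 2*(-8))) = 1/(-8*(-5 - 16)) = 1/(-8*(-21)) = 1/168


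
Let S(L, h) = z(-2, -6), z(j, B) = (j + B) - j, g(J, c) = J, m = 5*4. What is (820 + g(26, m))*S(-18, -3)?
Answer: -5076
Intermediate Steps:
m = 20
z(j, B) = B (z(j, B) = (B + j) - j = B)
S(L, h) = -6
(820 + g(26, m))*S(-18, -3) = (820 + 26)*(-6) = 846*(-6) = -5076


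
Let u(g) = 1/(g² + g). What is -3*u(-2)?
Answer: -3/2 ≈ -1.5000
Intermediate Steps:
u(g) = 1/(g + g²)
-3*u(-2) = -3/((-2)*(1 - 2)) = -(-3)/(2*(-1)) = -(-3)*(-1)/2 = -3*½ = -3/2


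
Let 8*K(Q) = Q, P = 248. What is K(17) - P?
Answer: -1967/8 ≈ -245.88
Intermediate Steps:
K(Q) = Q/8
K(17) - P = (⅛)*17 - 1*248 = 17/8 - 248 = -1967/8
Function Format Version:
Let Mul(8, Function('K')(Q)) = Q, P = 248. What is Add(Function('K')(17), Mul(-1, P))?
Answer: Rational(-1967, 8) ≈ -245.88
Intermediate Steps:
Function('K')(Q) = Mul(Rational(1, 8), Q)
Add(Function('K')(17), Mul(-1, P)) = Add(Mul(Rational(1, 8), 17), Mul(-1, 248)) = Add(Rational(17, 8), -248) = Rational(-1967, 8)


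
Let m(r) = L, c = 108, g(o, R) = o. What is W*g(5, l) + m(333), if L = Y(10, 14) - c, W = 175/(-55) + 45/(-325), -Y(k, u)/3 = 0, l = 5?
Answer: -17818/143 ≈ -124.60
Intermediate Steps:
Y(k, u) = 0 (Y(k, u) = -3*0 = 0)
W = -2374/715 (W = 175*(-1/55) + 45*(-1/325) = -35/11 - 9/65 = -2374/715 ≈ -3.3203)
L = -108 (L = 0 - 1*108 = 0 - 108 = -108)
m(r) = -108
W*g(5, l) + m(333) = -2374/715*5 - 108 = -2374/143 - 108 = -17818/143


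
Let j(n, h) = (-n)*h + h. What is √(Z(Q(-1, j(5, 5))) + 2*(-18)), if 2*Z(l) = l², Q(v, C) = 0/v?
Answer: 6*I ≈ 6.0*I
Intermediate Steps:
j(n, h) = h - h*n (j(n, h) = -h*n + h = h - h*n)
Q(v, C) = 0
Z(l) = l²/2
√(Z(Q(-1, j(5, 5))) + 2*(-18)) = √((½)*0² + 2*(-18)) = √((½)*0 - 36) = √(0 - 36) = √(-36) = 6*I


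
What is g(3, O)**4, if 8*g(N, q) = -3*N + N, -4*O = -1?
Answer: 81/256 ≈ 0.31641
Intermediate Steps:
O = 1/4 (O = -1/4*(-1) = 1/4 ≈ 0.25000)
g(N, q) = -N/4 (g(N, q) = (-3*N + N)/8 = (-2*N)/8 = -N/4)
g(3, O)**4 = (-1/4*3)**4 = (-3/4)**4 = 81/256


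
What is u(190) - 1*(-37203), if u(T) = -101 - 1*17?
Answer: 37085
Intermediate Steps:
u(T) = -118 (u(T) = -101 - 17 = -118)
u(190) - 1*(-37203) = -118 - 1*(-37203) = -118 + 37203 = 37085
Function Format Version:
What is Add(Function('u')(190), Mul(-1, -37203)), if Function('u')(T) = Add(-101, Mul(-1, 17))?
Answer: 37085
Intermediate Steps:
Function('u')(T) = -118 (Function('u')(T) = Add(-101, -17) = -118)
Add(Function('u')(190), Mul(-1, -37203)) = Add(-118, Mul(-1, -37203)) = Add(-118, 37203) = 37085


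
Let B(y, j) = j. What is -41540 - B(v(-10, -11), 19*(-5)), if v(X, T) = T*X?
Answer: -41445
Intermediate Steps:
-41540 - B(v(-10, -11), 19*(-5)) = -41540 - 19*(-5) = -41540 - 1*(-95) = -41540 + 95 = -41445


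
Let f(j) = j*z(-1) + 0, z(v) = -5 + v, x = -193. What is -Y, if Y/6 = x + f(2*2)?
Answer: 1302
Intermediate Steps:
f(j) = -6*j (f(j) = j*(-5 - 1) + 0 = j*(-6) + 0 = -6*j + 0 = -6*j)
Y = -1302 (Y = 6*(-193 - 12*2) = 6*(-193 - 6*4) = 6*(-193 - 24) = 6*(-217) = -1302)
-Y = -1*(-1302) = 1302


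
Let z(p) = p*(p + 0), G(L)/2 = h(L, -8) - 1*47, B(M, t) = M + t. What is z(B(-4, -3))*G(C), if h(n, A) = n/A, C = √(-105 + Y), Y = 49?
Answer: -4606 - 49*I*√14/2 ≈ -4606.0 - 91.671*I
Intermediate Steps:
C = 2*I*√14 (C = √(-105 + 49) = √(-56) = 2*I*√14 ≈ 7.4833*I)
G(L) = -94 - L/4 (G(L) = 2*(L/(-8) - 1*47) = 2*(L*(-⅛) - 47) = 2*(-L/8 - 47) = 2*(-47 - L/8) = -94 - L/4)
z(p) = p² (z(p) = p*p = p²)
z(B(-4, -3))*G(C) = (-4 - 3)²*(-94 - I*√14/2) = (-7)²*(-94 - I*√14/2) = 49*(-94 - I*√14/2) = -4606 - 49*I*√14/2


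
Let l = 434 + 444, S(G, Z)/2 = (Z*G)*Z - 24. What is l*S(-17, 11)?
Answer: -3654236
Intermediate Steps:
S(G, Z) = -48 + 2*G*Z² (S(G, Z) = 2*((Z*G)*Z - 24) = 2*((G*Z)*Z - 24) = 2*(G*Z² - 24) = 2*(-24 + G*Z²) = -48 + 2*G*Z²)
l = 878
l*S(-17, 11) = 878*(-48 + 2*(-17)*11²) = 878*(-48 + 2*(-17)*121) = 878*(-48 - 4114) = 878*(-4162) = -3654236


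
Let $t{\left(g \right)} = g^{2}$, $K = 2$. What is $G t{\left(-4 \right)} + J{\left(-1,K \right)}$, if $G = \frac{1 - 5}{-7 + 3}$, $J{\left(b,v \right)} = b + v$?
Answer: $17$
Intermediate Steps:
$G = 1$ ($G = - \frac{4}{-4} = \left(-4\right) \left(- \frac{1}{4}\right) = 1$)
$G t{\left(-4 \right)} + J{\left(-1,K \right)} = 1 \left(-4\right)^{2} + \left(-1 + 2\right) = 1 \cdot 16 + 1 = 16 + 1 = 17$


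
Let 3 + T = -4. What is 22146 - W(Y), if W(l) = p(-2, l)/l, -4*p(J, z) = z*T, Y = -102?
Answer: 88577/4 ≈ 22144.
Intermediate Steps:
T = -7 (T = -3 - 4 = -7)
p(J, z) = 7*z/4 (p(J, z) = -z*(-7)/4 = -(-7)*z/4 = 7*z/4)
W(l) = 7/4 (W(l) = (7*l/4)/l = 7/4)
22146 - W(Y) = 22146 - 1*7/4 = 22146 - 7/4 = 88577/4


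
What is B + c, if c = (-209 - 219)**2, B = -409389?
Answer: -226205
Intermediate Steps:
c = 183184 (c = (-428)**2 = 183184)
B + c = -409389 + 183184 = -226205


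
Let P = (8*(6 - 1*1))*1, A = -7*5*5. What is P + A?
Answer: -135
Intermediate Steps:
A = -175 (A = -35*5 = -175)
P = 40 (P = (8*(6 - 1))*1 = (8*5)*1 = 40*1 = 40)
P + A = 40 - 175 = -135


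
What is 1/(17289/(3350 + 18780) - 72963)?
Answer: -22130/1614653901 ≈ -1.3706e-5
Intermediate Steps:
1/(17289/(3350 + 18780) - 72963) = 1/(17289/22130 - 72963) = 1/(-1614653901/22130) = -22130/1614653901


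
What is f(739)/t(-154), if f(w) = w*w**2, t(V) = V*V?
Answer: 403583419/23716 ≈ 17017.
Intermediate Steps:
t(V) = V**2
f(w) = w**3
f(739)/t(-154) = 739**3/((-154)**2) = 403583419/23716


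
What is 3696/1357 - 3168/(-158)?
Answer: 2441472/107203 ≈ 22.774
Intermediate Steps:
3696/1357 - 3168/(-158) = 3696*(1/1357) - 3168*(-1/158) = 3696/1357 + 1584/79 = 2441472/107203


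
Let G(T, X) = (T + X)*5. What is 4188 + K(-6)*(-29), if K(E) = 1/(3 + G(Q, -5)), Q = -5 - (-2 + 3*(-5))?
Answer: 159115/38 ≈ 4187.2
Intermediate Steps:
Q = 12 (Q = -5 - (-2 - 15) = -5 - 1*(-17) = -5 + 17 = 12)
G(T, X) = 5*T + 5*X
K(E) = 1/38 (K(E) = 1/(3 + (5*12 + 5*(-5))) = 1/(3 + (60 - 25)) = 1/(3 + 35) = 1/38)
4188 + K(-6)*(-29) = 4188 + (1/38)*(-29) = 4188 - 29/38 = 159115/38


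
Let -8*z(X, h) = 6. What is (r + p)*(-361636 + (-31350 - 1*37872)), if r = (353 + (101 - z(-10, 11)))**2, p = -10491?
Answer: -676642023245/8 ≈ -8.4580e+10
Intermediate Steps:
z(X, h) = -3/4 (z(X, h) = -1/8*6 = -3/4)
r = 3308761/16 (r = (353 + (101 - 1*(-3/4)))**2 = (353 + (101 + 3/4))**2 = (353 + 407/4)**2 = (1819/4)**2 = 3308761/16 ≈ 2.0680e+5)
(r + p)*(-361636 + (-31350 - 1*37872)) = (3308761/16 - 10491)*(-361636 + (-31350 - 1*37872)) = 3140905*(-361636 + (-31350 - 37872))/16 = 3140905*(-361636 - 69222)/16 = (3140905/16)*(-430858) = -676642023245/8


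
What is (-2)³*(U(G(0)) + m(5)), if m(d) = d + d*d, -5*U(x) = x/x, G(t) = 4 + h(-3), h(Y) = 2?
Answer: -1192/5 ≈ -238.40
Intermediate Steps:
G(t) = 6 (G(t) = 4 + 2 = 6)
U(x) = -⅕ (U(x) = -x/(5*x) = -⅕*1 = -⅕)
m(d) = d + d²
(-2)³*(U(G(0)) + m(5)) = (-2)³*(-⅕ + 5*(1 + 5)) = -8*(-⅕ + 5*6) = -8*(-⅕ + 30) = -8*149/5 = -1192/5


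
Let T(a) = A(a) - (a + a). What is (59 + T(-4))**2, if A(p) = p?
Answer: 3969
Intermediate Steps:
T(a) = -a (T(a) = a - (a + a) = a - 2*a = -a)
(59 + T(-4))**2 = (59 - 1*(-4))**2 = (59 + 4)**2 = 63**2 = 3969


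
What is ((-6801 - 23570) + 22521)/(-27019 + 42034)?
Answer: -1570/3003 ≈ -0.52281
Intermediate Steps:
((-6801 - 23570) + 22521)/(-27019 + 42034) = (-30371 + 22521)/15015 = -7850*1/15015 = -1570/3003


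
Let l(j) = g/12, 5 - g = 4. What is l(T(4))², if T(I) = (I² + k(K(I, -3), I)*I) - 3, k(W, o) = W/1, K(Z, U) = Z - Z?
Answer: 1/144 ≈ 0.0069444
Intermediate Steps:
K(Z, U) = 0
k(W, o) = W (k(W, o) = W*1 = W)
g = 1 (g = 5 - 1*4 = 5 - 4 = 1)
T(I) = -3 + I² (T(I) = (I² + 0*I) - 3 = (I² + 0) - 3 = I² - 3 = -3 + I²)
l(j) = 1/12
l(T(4))² = (1/12)² = 1/144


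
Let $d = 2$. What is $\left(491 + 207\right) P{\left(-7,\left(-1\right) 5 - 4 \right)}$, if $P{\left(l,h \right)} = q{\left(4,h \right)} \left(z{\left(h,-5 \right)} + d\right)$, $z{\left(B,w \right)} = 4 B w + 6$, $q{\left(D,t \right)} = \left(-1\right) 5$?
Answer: $-656120$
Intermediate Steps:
$q{\left(D,t \right)} = -5$
$z{\left(B,w \right)} = 6 + 4 B w$ ($z{\left(B,w \right)} = 4 B w + 6 = 6 + 4 B w$)
$P{\left(l,h \right)} = -40 + 100 h$ ($P{\left(l,h \right)} = - 5 \left(\left(6 + 4 h \left(-5\right)\right) + 2\right) = - 5 \left(\left(6 - 20 h\right) + 2\right) = - 5 \left(8 - 20 h\right) = -40 + 100 h$)
$\left(491 + 207\right) P{\left(-7,\left(-1\right) 5 - 4 \right)} = \left(491 + 207\right) \left(-40 + 100 \left(\left(-1\right) 5 - 4\right)\right) = 698 \left(-40 + 100 \left(-5 - 4\right)\right) = 698 \left(-40 + 100 \left(-9\right)\right) = 698 \left(-40 - 900\right) = 698 \left(-940\right) = -656120$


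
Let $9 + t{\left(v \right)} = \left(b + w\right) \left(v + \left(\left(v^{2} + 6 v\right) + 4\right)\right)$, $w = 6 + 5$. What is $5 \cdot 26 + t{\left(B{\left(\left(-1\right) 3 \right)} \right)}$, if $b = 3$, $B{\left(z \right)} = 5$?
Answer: $1017$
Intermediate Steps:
$w = 11$
$t{\left(v \right)} = 47 + 14 v^{2} + 98 v$ ($t{\left(v \right)} = -9 + \left(3 + 11\right) \left(v + \left(\left(v^{2} + 6 v\right) + 4\right)\right) = -9 + 14 \left(v + \left(4 + v^{2} + 6 v\right)\right) = -9 + 14 \left(4 + v^{2} + 7 v\right) = -9 + \left(56 + 14 v^{2} + 98 v\right) = 47 + 14 v^{2} + 98 v$)
$5 \cdot 26 + t{\left(B{\left(\left(-1\right) 3 \right)} \right)} = 5 \cdot 26 + \left(47 + 14 \cdot 5^{2} + 98 \cdot 5\right) = 130 + \left(47 + 14 \cdot 25 + 490\right) = 130 + \left(47 + 350 + 490\right) = 130 + 887 = 1017$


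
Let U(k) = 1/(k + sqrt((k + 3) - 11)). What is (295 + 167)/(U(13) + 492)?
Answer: 37283862/39711289 + 462*sqrt(5)/39711289 ≈ 0.93890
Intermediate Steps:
U(k) = 1/(k + sqrt(-8 + k)) (U(k) = 1/(k + sqrt((3 + k) - 11)) = 1/(k + sqrt(-8 + k)))
(295 + 167)/(U(13) + 492) = (295 + 167)/(1/(13 + sqrt(-8 + 13)) + 492) = 462/(1/(13 + sqrt(5)) + 492) = 462/(492 + 1/(13 + sqrt(5)))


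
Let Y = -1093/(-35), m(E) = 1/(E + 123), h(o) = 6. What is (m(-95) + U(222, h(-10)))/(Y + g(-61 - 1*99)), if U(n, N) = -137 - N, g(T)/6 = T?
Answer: 20015/130028 ≈ 0.15393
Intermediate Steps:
g(T) = 6*T
m(E) = 1/(123 + E)
Y = 1093/35 (Y = -1/35*(-1093) = 1093/35 ≈ 31.229)
(m(-95) + U(222, h(-10)))/(Y + g(-61 - 1*99)) = (1/(123 - 95) + (-137 - 1*6))/(1093/35 + 6*(-61 - 1*99)) = (1/28 + (-137 - 6))/(1093/35 + 6*(-61 - 99)) = (1/28 - 143)/(1093/35 + 6*(-160)) = -4003/(28*(1093/35 - 960)) = -4003/(28*(-32507/35)) = -4003/28*(-35/32507) = 20015/130028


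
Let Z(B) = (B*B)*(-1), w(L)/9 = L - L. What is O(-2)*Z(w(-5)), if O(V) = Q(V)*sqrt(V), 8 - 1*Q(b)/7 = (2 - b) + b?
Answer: 0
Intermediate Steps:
Q(b) = 42 (Q(b) = 56 - 7*((2 - b) + b) = 56 - 7*2 = 56 - 14 = 42)
w(L) = 0 (w(L) = 9*(L - L) = 9*0 = 0)
Z(B) = -B**2 (Z(B) = B**2*(-1) = -B**2)
O(V) = 42*sqrt(V)
O(-2)*Z(w(-5)) = (42*sqrt(-2))*(-1*0**2) = (42*(I*sqrt(2)))*(-1*0) = (42*I*sqrt(2))*0 = 0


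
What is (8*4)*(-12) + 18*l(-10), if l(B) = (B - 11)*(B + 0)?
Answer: 3396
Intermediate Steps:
l(B) = B*(-11 + B) (l(B) = (-11 + B)*B = B*(-11 + B))
(8*4)*(-12) + 18*l(-10) = (8*4)*(-12) + 18*(-10*(-11 - 10)) = 32*(-12) + 18*(-10*(-21)) = -384 + 18*210 = -384 + 3780 = 3396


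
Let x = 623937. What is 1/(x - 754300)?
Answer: -1/130363 ≈ -7.6709e-6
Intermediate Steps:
1/(x - 754300) = 1/(623937 - 754300) = 1/(-130363) = -1/130363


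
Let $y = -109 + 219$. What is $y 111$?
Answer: $12210$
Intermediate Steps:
$y = 110$
$y 111 = 110 \cdot 111 = 12210$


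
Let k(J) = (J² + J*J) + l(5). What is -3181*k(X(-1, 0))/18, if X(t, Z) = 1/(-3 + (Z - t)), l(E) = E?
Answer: -34991/36 ≈ -971.97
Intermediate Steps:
X(t, Z) = 1/(-3 + Z - t)
k(J) = 5 + 2*J² (k(J) = (J² + J*J) + 5 = (J² + J²) + 5 = 2*J² + 5 = 5 + 2*J²)
-3181*k(X(-1, 0))/18 = -3181*(5 + 2*(-1/(3 - 1 - 1*0))²)/18 = -3181*(5 + 2*(-1/(3 - 1 + 0))²)/18 = -3181*(5 + 2*(-1/2)²)/18 = -3181*(5 + 2*(-1*½)²)/18 = -3181*(5 + 2*(-½)²)/18 = -3181*(5 + 2*(¼))/18 = -3181*(5 + ½)/18 = -34991/(2*18) = -3181*11/36 = -34991/36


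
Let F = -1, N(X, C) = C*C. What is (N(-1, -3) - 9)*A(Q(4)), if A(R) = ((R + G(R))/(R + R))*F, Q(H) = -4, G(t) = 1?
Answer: 0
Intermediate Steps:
N(X, C) = C²
A(R) = -(1 + R)/(2*R) (A(R) = ((R + 1)/(R + R))*(-1) = ((1 + R)/((2*R)))*(-1) = ((1 + R)*(1/(2*R)))*(-1) = ((1 + R)/(2*R))*(-1) = -(1 + R)/(2*R))
(N(-1, -3) - 9)*A(Q(4)) = ((-3)² - 9)*((½)*(-1 - 1*(-4))/(-4)) = (9 - 9)*((½)*(-¼)*(-1 + 4)) = 0*((½)*(-¼)*3) = 0*(-3/8) = 0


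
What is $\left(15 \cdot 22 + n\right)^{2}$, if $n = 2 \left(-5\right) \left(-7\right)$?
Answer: $160000$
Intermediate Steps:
$n = 70$ ($n = \left(-10\right) \left(-7\right) = 70$)
$\left(15 \cdot 22 + n\right)^{2} = \left(15 \cdot 22 + 70\right)^{2} = \left(330 + 70\right)^{2} = 400^{2} = 160000$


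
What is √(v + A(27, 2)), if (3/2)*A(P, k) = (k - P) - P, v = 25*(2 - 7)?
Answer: I*√1437/3 ≈ 12.636*I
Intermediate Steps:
v = -125 (v = 25*(-5) = -125)
A(P, k) = -4*P/3 + 2*k/3 (A(P, k) = 2*((k - P) - P)/3 = 2*(k - 2*P)/3 = -4*P/3 + 2*k/3)
√(v + A(27, 2)) = √(-125 + (-4/3*27 + (⅔)*2)) = √(-125 + (-36 + 4/3)) = √(-125 - 104/3) = √(-479/3) = I*√1437/3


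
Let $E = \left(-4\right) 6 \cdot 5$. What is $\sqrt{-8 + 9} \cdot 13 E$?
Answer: $-1560$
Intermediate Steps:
$E = -120$ ($E = \left(-24\right) 5 = -120$)
$\sqrt{-8 + 9} \cdot 13 E = \sqrt{-8 + 9} \cdot 13 \left(-120\right) = \sqrt{1} \cdot 13 \left(-120\right) = 1 \cdot 13 \left(-120\right) = 13 \left(-120\right) = -1560$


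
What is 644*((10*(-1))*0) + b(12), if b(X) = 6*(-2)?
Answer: -12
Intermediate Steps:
b(X) = -12
644*((10*(-1))*0) + b(12) = 644*((10*(-1))*0) - 12 = 644*(-10*0) - 12 = 644*0 - 12 = 0 - 12 = -12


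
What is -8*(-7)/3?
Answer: 56/3 ≈ 18.667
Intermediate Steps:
-8*(-7)/3 = 56*(⅓) = 56/3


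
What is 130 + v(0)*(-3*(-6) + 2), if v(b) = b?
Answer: 130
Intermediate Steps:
130 + v(0)*(-3*(-6) + 2) = 130 + 0*(-3*(-6) + 2) = 130 + 0*(18 + 2) = 130 + 0*20 = 130 + 0 = 130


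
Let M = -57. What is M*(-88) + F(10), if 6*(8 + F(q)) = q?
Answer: 15029/3 ≈ 5009.7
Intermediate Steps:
F(q) = -8 + q/6
M*(-88) + F(10) = -57*(-88) + (-8 + (⅙)*10) = 5016 + (-8 + 5/3) = 5016 - 19/3 = 15029/3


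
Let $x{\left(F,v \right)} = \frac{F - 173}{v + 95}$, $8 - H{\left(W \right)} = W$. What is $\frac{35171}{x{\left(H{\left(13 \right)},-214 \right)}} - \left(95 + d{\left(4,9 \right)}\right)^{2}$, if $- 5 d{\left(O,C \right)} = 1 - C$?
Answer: $\frac{63108283}{4450} \approx 14182.0$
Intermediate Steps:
$H{\left(W \right)} = 8 - W$
$d{\left(O,C \right)} = - \frac{1}{5} + \frac{C}{5}$ ($d{\left(O,C \right)} = - \frac{1 - C}{5} = - \frac{1}{5} + \frac{C}{5}$)
$x{\left(F,v \right)} = \frac{-173 + F}{95 + v}$
$\frac{35171}{x{\left(H{\left(13 \right)},-214 \right)}} - \left(95 + d{\left(4,9 \right)}\right)^{2} = \frac{35171}{\frac{1}{95 - 214} \left(-173 + \left(8 - 13\right)\right)} - \left(95 + \left(- \frac{1}{5} + \frac{1}{5} \cdot 9\right)\right)^{2} = \frac{35171}{\frac{1}{-119} \left(-173 + \left(8 - 13\right)\right)} - \left(95 + \left(- \frac{1}{5} + \frac{9}{5}\right)\right)^{2} = \frac{35171}{\left(- \frac{1}{119}\right) \left(-173 - 5\right)} - \left(95 + \frac{8}{5}\right)^{2} = \frac{35171}{\left(- \frac{1}{119}\right) \left(-178\right)} - \left(\frac{483}{5}\right)^{2} = \frac{35171}{\frac{178}{119}} - \frac{233289}{25} = 35171 \cdot \frac{119}{178} - \frac{233289}{25} = \frac{4185349}{178} - \frac{233289}{25} = \frac{63108283}{4450}$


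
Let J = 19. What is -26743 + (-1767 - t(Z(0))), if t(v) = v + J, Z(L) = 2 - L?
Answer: -28531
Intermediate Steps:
t(v) = 19 + v (t(v) = v + 19 = 19 + v)
-26743 + (-1767 - t(Z(0))) = -26743 + (-1767 - (19 + (2 - 1*0))) = -26743 + (-1767 - (19 + (2 + 0))) = -26743 + (-1767 - (19 + 2)) = -26743 + (-1767 - 1*21) = -26743 + (-1767 - 21) = -26743 - 1788 = -28531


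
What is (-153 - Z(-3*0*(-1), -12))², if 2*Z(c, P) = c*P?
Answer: 23409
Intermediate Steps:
Z(c, P) = P*c/2 (Z(c, P) = (c*P)/2 = (P*c)/2 = P*c/2)
(-153 - Z(-3*0*(-1), -12))² = (-153 - (-12)*-3*0*(-1)/2)² = (-153 - (-12)*0*(-1)/2)² = (-153 - (-12)*0/2)² = (-153 - 1*0)² = (-153 + 0)² = (-153)² = 23409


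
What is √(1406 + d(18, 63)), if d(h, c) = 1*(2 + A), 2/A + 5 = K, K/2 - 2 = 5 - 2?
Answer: √35210/5 ≈ 37.529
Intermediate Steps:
K = 10 (K = 4 + 2*(5 - 2) = 4 + 2*3 = 4 + 6 = 10)
A = ⅖ (A = 2/(-5 + 10) = 2/5 = 2*(⅕) = ⅖ ≈ 0.40000)
d(h, c) = 12/5 (d(h, c) = 1*(2 + ⅖) = 1*(12/5) = 12/5)
√(1406 + d(18, 63)) = √(1406 + 12/5) = √(7042/5) = √35210/5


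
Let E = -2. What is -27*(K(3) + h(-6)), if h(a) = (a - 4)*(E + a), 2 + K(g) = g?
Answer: -2187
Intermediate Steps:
K(g) = -2 + g
h(a) = (-4 + a)*(-2 + a) (h(a) = (a - 4)*(-2 + a) = (-4 + a)*(-2 + a))
-27*(K(3) + h(-6)) = -27*((-2 + 3) + (8 + (-6)² - 6*(-6))) = -27*(1 + (8 + 36 + 36)) = -27*(1 + 80) = -27*81 = -2187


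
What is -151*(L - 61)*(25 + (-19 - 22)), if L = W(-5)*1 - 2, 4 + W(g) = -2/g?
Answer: -804528/5 ≈ -1.6091e+5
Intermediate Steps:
W(g) = -4 - 2/g
L = -28/5 (L = (-4 - 2/(-5))*1 - 2 = (-4 - 2*(-1/5))*1 - 2 = (-4 + 2/5)*1 - 2 = -18/5*1 - 2 = -18/5 - 2 = -28/5 ≈ -5.6000)
-151*(L - 61)*(25 + (-19 - 22)) = -151*(-28/5 - 61)*(25 + (-19 - 22)) = -(-50283)*(25 - 41)/5 = -(-50283)*(-16)/5 = -151*5328/5 = -804528/5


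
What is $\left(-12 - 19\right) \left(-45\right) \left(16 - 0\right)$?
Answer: $22320$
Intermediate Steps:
$\left(-12 - 19\right) \left(-45\right) \left(16 - 0\right) = \left(-12 - 19\right) \left(-45\right) \left(16 + 0\right) = \left(-31\right) \left(-45\right) 16 = 1395 \cdot 16 = 22320$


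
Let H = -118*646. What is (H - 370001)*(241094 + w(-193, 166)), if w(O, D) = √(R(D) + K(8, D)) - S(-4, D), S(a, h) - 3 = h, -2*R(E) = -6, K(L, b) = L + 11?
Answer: -107507721825 - 446229*√22 ≈ -1.0751e+11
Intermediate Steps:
K(L, b) = 11 + L
R(E) = 3 (R(E) = -½*(-6) = 3)
S(a, h) = 3 + h
w(O, D) = -3 + √22 - D (w(O, D) = √(3 + (11 + 8)) - (3 + D) = √(3 + 19) + (-3 - D) = √22 + (-3 - D) = -3 + √22 - D)
H = -76228
(H - 370001)*(241094 + w(-193, 166)) = (-76228 - 370001)*(241094 + (-3 + √22 - 1*166)) = -446229*(241094 + (-3 + √22 - 166)) = -446229*(241094 + (-169 + √22)) = -446229*(240925 + √22) = -107507721825 - 446229*√22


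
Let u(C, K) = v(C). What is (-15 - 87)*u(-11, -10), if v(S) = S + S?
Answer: 2244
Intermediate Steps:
v(S) = 2*S
u(C, K) = 2*C
(-15 - 87)*u(-11, -10) = (-15 - 87)*(2*(-11)) = -102*(-22) = 2244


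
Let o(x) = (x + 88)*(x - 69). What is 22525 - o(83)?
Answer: 20131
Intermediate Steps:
o(x) = (-69 + x)*(88 + x) (o(x) = (88 + x)*(-69 + x) = (-69 + x)*(88 + x))
22525 - o(83) = 22525 - (-6072 + 83**2 + 19*83) = 22525 - (-6072 + 6889 + 1577) = 22525 - 1*2394 = 22525 - 2394 = 20131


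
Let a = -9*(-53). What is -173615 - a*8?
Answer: -177431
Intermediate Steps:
a = 477
-173615 - a*8 = -173615 - 477*8 = -173615 - 1*3816 = -173615 - 3816 = -177431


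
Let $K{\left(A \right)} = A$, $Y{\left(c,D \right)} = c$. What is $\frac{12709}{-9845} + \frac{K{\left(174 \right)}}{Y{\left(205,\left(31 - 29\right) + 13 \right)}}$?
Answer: $- \frac{997}{2255} \approx -0.44213$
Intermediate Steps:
$\frac{12709}{-9845} + \frac{K{\left(174 \right)}}{Y{\left(205,\left(31 - 29\right) + 13 \right)}} = \frac{12709}{-9845} + \frac{174}{205} = 12709 \left(- \frac{1}{9845}\right) + 174 \cdot \frac{1}{205} = - \frac{71}{55} + \frac{174}{205} = - \frac{997}{2255}$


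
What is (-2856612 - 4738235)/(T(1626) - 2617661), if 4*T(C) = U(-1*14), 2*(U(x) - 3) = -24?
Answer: 30379388/10470653 ≈ 2.9014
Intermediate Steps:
U(x) = -9 (U(x) = 3 + (½)*(-24) = 3 - 12 = -9)
T(C) = -9/4 (T(C) = (¼)*(-9) = -9/4)
(-2856612 - 4738235)/(T(1626) - 2617661) = (-2856612 - 4738235)/(-9/4 - 2617661) = -7594847/(-10470653/4) = -7594847*(-4/10470653) = 30379388/10470653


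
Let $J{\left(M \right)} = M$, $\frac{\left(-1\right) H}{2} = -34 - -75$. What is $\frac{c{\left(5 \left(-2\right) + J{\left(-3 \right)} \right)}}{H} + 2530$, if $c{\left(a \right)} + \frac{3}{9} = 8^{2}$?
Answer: $\frac{622189}{246} \approx 2529.2$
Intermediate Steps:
$H = -82$ ($H = - 2 \left(-34 - -75\right) = - 2 \left(-34 + 75\right) = \left(-2\right) 41 = -82$)
$c{\left(a \right)} = \frac{191}{3}$ ($c{\left(a \right)} = - \frac{1}{3} + 8^{2} = - \frac{1}{3} + 64 = \frac{191}{3}$)
$\frac{c{\left(5 \left(-2\right) + J{\left(-3 \right)} \right)}}{H} + 2530 = \frac{191}{3 \left(-82\right)} + 2530 = \frac{191}{3} \left(- \frac{1}{82}\right) + 2530 = - \frac{191}{246} + 2530 = \frac{622189}{246}$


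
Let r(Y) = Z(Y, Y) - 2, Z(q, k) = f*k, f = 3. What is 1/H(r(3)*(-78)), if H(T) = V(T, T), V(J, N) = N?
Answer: -1/546 ≈ -0.0018315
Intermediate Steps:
Z(q, k) = 3*k
r(Y) = -2 + 3*Y (r(Y) = 3*Y - 2 = -2 + 3*Y)
H(T) = T
1/H(r(3)*(-78)) = 1/((-2 + 3*3)*(-78)) = 1/((-2 + 9)*(-78)) = 1/(7*(-78)) = 1/(-546) = -1/546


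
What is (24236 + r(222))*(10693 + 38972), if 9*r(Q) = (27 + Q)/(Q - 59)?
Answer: 196201367285/163 ≈ 1.2037e+9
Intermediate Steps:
r(Q) = (27 + Q)/(9*(-59 + Q)) (r(Q) = ((27 + Q)/(Q - 59))/9 = ((27 + Q)/(-59 + Q))/9 = (27 + Q)/(9*(-59 + Q)))
(24236 + r(222))*(10693 + 38972) = (24236 + (27 + 222)/(9*(-59 + 222)))*(10693 + 38972) = (24236 + (1/9)*249/163)*49665 = (24236 + (1/9)*(1/163)*249)*49665 = (24236 + 83/489)*49665 = (11851487/489)*49665 = 196201367285/163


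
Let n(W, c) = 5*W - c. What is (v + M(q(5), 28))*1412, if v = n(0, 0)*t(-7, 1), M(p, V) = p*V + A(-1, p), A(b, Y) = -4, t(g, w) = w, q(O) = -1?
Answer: -45184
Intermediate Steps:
n(W, c) = -c + 5*W
M(p, V) = -4 + V*p (M(p, V) = p*V - 4 = V*p - 4 = -4 + V*p)
v = 0 (v = (-1*0 + 5*0)*1 = (0 + 0)*1 = 0*1 = 0)
(v + M(q(5), 28))*1412 = (0 + (-4 + 28*(-1)))*1412 = (0 + (-4 - 28))*1412 = (0 - 32)*1412 = -32*1412 = -45184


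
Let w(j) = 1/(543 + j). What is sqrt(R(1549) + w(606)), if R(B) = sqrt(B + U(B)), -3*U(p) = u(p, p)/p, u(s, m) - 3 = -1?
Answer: sqrt(2756911749 + 681663783*sqrt(33450040047))/1779801 ≈ 6.2736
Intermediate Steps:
u(s, m) = 2 (u(s, m) = 3 - 1 = 2)
U(p) = -2/(3*p)
R(B) = sqrt(B - 2/(3*B))
sqrt(R(1549) + w(606)) = sqrt(sqrt(-6/1549 + 9*1549)/3 + 1/(543 + 606)) = sqrt(sqrt(-6*1/1549 + 13941)/3 + 1/1149) = sqrt(sqrt(-6/1549 + 13941)/3 + 1/1149) = sqrt(sqrt(21594603/1549)/3 + 1/1149) = sqrt((sqrt(33450040047)/1549)/3 + 1/1149) = sqrt(sqrt(33450040047)/4647 + 1/1149) = sqrt(1/1149 + sqrt(33450040047)/4647)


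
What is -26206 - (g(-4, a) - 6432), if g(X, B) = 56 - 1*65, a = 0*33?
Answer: -19765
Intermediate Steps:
a = 0
g(X, B) = -9 (g(X, B) = 56 - 65 = -9)
-26206 - (g(-4, a) - 6432) = -26206 - (-9 - 6432) = -26206 - 1*(-6441) = -26206 + 6441 = -19765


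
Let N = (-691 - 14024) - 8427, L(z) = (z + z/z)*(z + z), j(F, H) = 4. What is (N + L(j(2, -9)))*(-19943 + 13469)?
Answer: 149562348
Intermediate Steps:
L(z) = 2*z*(1 + z) (L(z) = (z + 1)*(2*z) = (1 + z)*(2*z) = 2*z*(1 + z))
N = -23142 (N = -14715 - 8427 = -23142)
(N + L(j(2, -9)))*(-19943 + 13469) = (-23142 + 2*4*(1 + 4))*(-19943 + 13469) = (-23142 + 2*4*5)*(-6474) = (-23142 + 40)*(-6474) = -23102*(-6474) = 149562348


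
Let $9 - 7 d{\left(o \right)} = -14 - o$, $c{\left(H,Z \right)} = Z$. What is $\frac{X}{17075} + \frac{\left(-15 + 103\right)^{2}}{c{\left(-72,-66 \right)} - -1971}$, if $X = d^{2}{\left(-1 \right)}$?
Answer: $\frac{1296026644}{318773175} \approx 4.0657$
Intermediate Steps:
$d{\left(o \right)} = \frac{23}{7} + \frac{o}{7}$ ($d{\left(o \right)} = \frac{9}{7} - \frac{-14 - o}{7} = \frac{9}{7} + \left(2 + \frac{o}{7}\right) = \frac{23}{7} + \frac{o}{7}$)
$X = \frac{484}{49}$ ($X = \left(\frac{23}{7} + \frac{1}{7} \left(-1\right)\right)^{2} = \left(\frac{23}{7} - \frac{1}{7}\right)^{2} = \left(\frac{22}{7}\right)^{2} = \frac{484}{49} \approx 9.8775$)
$\frac{X}{17075} + \frac{\left(-15 + 103\right)^{2}}{c{\left(-72,-66 \right)} - -1971} = \frac{484}{49 \cdot 17075} + \frac{\left(-15 + 103\right)^{2}}{-66 - -1971} = \frac{484}{49} \cdot \frac{1}{17075} + \frac{88^{2}}{-66 + 1971} = \frac{484}{836675} + \frac{7744}{1905} = \frac{1296026644}{318773175}$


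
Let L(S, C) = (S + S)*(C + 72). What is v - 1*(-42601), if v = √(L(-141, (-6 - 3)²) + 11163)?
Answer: 42601 + I*√31983 ≈ 42601.0 + 178.84*I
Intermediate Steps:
L(S, C) = 2*S*(72 + C) (L(S, C) = (2*S)*(72 + C) = 2*S*(72 + C))
v = I*√31983 (v = √(2*(-141)*(72 + (-6 - 3)²) + 11163) = √(2*(-141)*(72 + (-9)²) + 11163) = √(2*(-141)*(72 + 81) + 11163) = √(2*(-141)*153 + 11163) = √(-43146 + 11163) = √(-31983) = I*√31983 ≈ 178.84*I)
v - 1*(-42601) = I*√31983 - 1*(-42601) = I*√31983 + 42601 = 42601 + I*√31983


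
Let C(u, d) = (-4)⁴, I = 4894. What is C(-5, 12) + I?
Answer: 5150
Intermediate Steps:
C(u, d) = 256
C(-5, 12) + I = 256 + 4894 = 5150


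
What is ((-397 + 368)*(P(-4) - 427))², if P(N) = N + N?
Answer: 159138225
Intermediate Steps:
P(N) = 2*N
((-397 + 368)*(P(-4) - 427))² = ((-397 + 368)*(2*(-4) - 427))² = (-29*(-8 - 427))² = (-29*(-435))² = 12615² = 159138225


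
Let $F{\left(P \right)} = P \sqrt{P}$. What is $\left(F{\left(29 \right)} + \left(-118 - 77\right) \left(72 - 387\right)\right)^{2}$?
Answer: $3773055014 + 3562650 \sqrt{29} \approx 3.7922 \cdot 10^{9}$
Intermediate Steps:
$F{\left(P \right)} = P^{\frac{3}{2}}$
$\left(F{\left(29 \right)} + \left(-118 - 77\right) \left(72 - 387\right)\right)^{2} = \left(29^{\frac{3}{2}} + \left(-118 - 77\right) \left(72 - 387\right)\right)^{2} = \left(29 \sqrt{29} - -61425\right)^{2} = \left(29 \sqrt{29} + 61425\right)^{2} = \left(61425 + 29 \sqrt{29}\right)^{2}$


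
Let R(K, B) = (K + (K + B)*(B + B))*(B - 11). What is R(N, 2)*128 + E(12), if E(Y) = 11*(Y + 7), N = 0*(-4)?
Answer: -9007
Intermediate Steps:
N = 0
E(Y) = 77 + 11*Y (E(Y) = 11*(7 + Y) = 77 + 11*Y)
R(K, B) = (-11 + B)*(K + 2*B*(B + K)) (R(K, B) = (K + (B + K)*(2*B))*(-11 + B) = (K + 2*B*(B + K))*(-11 + B) = (-11 + B)*(K + 2*B*(B + K)))
R(N, 2)*128 + E(12) = (-22*2² - 11*0 + 2*2³ - 21*2*0 + 2*0*2²)*128 + (77 + 11*12) = (-22*4 + 0 + 2*8 + 0 + 2*0*4)*128 + (77 + 132) = (-88 + 0 + 16 + 0 + 0)*128 + 209 = -72*128 + 209 = -9216 + 209 = -9007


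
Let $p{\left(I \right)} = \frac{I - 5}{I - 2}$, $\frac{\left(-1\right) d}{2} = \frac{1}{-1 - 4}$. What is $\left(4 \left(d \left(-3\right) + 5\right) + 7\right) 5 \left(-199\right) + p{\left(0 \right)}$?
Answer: $- \frac{44173}{2} \approx -22087.0$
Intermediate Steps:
$d = \frac{2}{5}$ ($d = - \frac{2}{-1 - 4} = - \frac{2}{-5} = \left(-2\right) \left(- \frac{1}{5}\right) = \frac{2}{5} \approx 0.4$)
$p{\left(I \right)} = \frac{-5 + I}{-2 + I}$
$\left(4 \left(d \left(-3\right) + 5\right) + 7\right) 5 \left(-199\right) + p{\left(0 \right)} = \left(4 \left(\frac{2}{5} \left(-3\right) + 5\right) + 7\right) 5 \left(-199\right) + \frac{-5 + 0}{-2 + 0} = \left(4 \left(- \frac{6}{5} + 5\right) + 7\right) 5 \left(-199\right) + \frac{1}{-2} \left(-5\right) = \left(4 \cdot \frac{19}{5} + 7\right) 5 \left(-199\right) - - \frac{5}{2} = \left(\frac{76}{5} + 7\right) 5 \left(-199\right) + \frac{5}{2} = \frac{111}{5} \cdot 5 \left(-199\right) + \frac{5}{2} = 111 \left(-199\right) + \frac{5}{2} = -22089 + \frac{5}{2} = - \frac{44173}{2}$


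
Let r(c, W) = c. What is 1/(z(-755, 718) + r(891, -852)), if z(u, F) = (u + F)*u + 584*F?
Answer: 1/448138 ≈ 2.2315e-6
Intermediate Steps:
z(u, F) = 584*F + u*(F + u) (z(u, F) = (F + u)*u + 584*F = u*(F + u) + 584*F = 584*F + u*(F + u))
1/(z(-755, 718) + r(891, -852)) = 1/(((-755)² + 584*718 + 718*(-755)) + 891) = 1/((570025 + 419312 - 542090) + 891) = 1/(447247 + 891) = 1/448138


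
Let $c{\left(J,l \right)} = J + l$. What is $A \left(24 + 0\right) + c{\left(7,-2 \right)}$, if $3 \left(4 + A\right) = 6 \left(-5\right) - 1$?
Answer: $-339$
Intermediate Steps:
$A = - \frac{43}{3}$ ($A = -4 + \frac{6 \left(-5\right) - 1}{3} = -4 + \frac{-30 - 1}{3} = -4 + \frac{1}{3} \left(-31\right) = -4 - \frac{31}{3} = - \frac{43}{3} \approx -14.333$)
$A \left(24 + 0\right) + c{\left(7,-2 \right)} = - \frac{43 \left(24 + 0\right)}{3} + \left(7 - 2\right) = \left(- \frac{43}{3}\right) 24 + 5 = -344 + 5 = -339$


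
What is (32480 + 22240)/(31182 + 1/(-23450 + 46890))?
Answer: 1282636800/730906081 ≈ 1.7549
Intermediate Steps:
(32480 + 22240)/(31182 + 1/(-23450 + 46890)) = 54720/(31182 + 1/23440) = 54720/(730906081/23440) = 54720*(23440/730906081) = 1282636800/730906081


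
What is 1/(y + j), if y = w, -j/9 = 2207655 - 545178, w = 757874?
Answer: -1/14204419 ≈ -7.0401e-8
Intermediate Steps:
j = -14962293 (j = -9*(2207655 - 545178) = -9*1662477 = -14962293)
y = 757874
1/(y + j) = 1/(757874 - 14962293) = 1/(-14204419) = -1/14204419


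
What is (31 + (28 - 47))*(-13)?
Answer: -156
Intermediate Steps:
(31 + (28 - 47))*(-13) = (31 - 19)*(-13) = 12*(-13) = -156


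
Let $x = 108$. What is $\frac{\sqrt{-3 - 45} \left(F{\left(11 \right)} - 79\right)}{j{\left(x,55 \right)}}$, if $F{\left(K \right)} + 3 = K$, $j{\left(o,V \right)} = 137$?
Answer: $- \frac{284 i \sqrt{3}}{137} \approx - 3.5905 i$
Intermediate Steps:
$F{\left(K \right)} = -3 + K$
$\frac{\sqrt{-3 - 45} \left(F{\left(11 \right)} - 79\right)}{j{\left(x,55 \right)}} = \frac{\sqrt{-3 - 45} \left(\left(-3 + 11\right) - 79\right)}{137} = \sqrt{-48} \left(8 - 79\right) \frac{1}{137} = 4 i \sqrt{3} \left(-71\right) \frac{1}{137} = - 284 i \sqrt{3} \cdot \frac{1}{137} = - \frac{284 i \sqrt{3}}{137}$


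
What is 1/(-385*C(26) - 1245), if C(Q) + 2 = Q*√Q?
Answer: 19/104199079 - 2002*√26/520995395 ≈ -1.9411e-5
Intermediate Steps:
C(Q) = -2 + Q^(3/2) (C(Q) = -2 + Q*√Q = -2 + Q^(3/2))
1/(-385*C(26) - 1245) = 1/(-385*(-2 + 26^(3/2)) - 1245) = 1/(-385*(-2 + 26*√26) - 1245) = 1/((770 - 10010*√26) - 1245) = 1/(-475 - 10010*√26)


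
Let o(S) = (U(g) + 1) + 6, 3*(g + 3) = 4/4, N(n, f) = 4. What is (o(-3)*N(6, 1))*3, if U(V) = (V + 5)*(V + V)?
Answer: -196/3 ≈ -65.333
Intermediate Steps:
g = -8/3 (g = -3 + (4/4)/3 = -3 + (4*(¼))/3 = -3 + (⅓)*1 = -3 + ⅓ = -8/3 ≈ -2.6667)
U(V) = 2*V*(5 + V) (U(V) = (5 + V)*(2*V) = 2*V*(5 + V))
o(S) = -49/9 (o(S) = (2*(-8/3)*(5 - 8/3) + 1) + 6 = (2*(-8/3)*(7/3) + 1) + 6 = (-112/9 + 1) + 6 = -103/9 + 6 = -49/9)
(o(-3)*N(6, 1))*3 = -49/9*4*3 = -196/9*3 = -196/3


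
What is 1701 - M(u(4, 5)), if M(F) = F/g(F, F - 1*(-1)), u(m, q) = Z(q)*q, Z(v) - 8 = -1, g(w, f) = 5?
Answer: 1694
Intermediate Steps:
Z(v) = 7 (Z(v) = 8 - 1 = 7)
u(m, q) = 7*q
M(F) = F/5
1701 - M(u(4, 5)) = 1701 - 7*5/5 = 1701 - 35/5 = 1701 - 1*7 = 1701 - 7 = 1694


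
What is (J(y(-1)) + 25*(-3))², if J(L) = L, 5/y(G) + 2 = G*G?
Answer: 6400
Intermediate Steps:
y(G) = 5/(-2 + G²) (y(G) = 5/(-2 + G*G) = 5/(-2 + G²))
(J(y(-1)) + 25*(-3))² = (5/(-2 + (-1)²) + 25*(-3))² = (5/(-2 + 1) - 75)² = (5/(-1) - 75)² = (5*(-1) - 75)² = (-5 - 75)² = (-80)² = 6400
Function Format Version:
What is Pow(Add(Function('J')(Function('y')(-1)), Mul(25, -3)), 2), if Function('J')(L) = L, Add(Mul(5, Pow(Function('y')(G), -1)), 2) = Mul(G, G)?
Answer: 6400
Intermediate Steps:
Function('y')(G) = Mul(5, Pow(Add(-2, Pow(G, 2)), -1)) (Function('y')(G) = Mul(5, Pow(Add(-2, Mul(G, G)), -1)) = Mul(5, Pow(Add(-2, Pow(G, 2)), -1)))
Pow(Add(Function('J')(Function('y')(-1)), Mul(25, -3)), 2) = Pow(Add(Mul(5, Pow(Add(-2, Pow(-1, 2)), -1)), Mul(25, -3)), 2) = Pow(Add(Mul(5, Pow(Add(-2, 1), -1)), -75), 2) = Pow(Add(Mul(5, Pow(-1, -1)), -75), 2) = Pow(Add(Mul(5, -1), -75), 2) = Pow(Add(-5, -75), 2) = Pow(-80, 2) = 6400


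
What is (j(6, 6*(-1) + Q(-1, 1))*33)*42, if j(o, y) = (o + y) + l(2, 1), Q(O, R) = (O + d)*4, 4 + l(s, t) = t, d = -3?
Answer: -26334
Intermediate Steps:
l(s, t) = -4 + t
Q(O, R) = -12 + 4*O (Q(O, R) = (O - 3)*4 = (-3 + O)*4 = -12 + 4*O)
j(o, y) = -3 + o + y (j(o, y) = (o + y) + (-4 + 1) = (o + y) - 3 = -3 + o + y)
(j(6, 6*(-1) + Q(-1, 1))*33)*42 = ((-3 + 6 + (6*(-1) + (-12 + 4*(-1))))*33)*42 = ((-3 + 6 + (-6 + (-12 - 4)))*33)*42 = ((-3 + 6 + (-6 - 16))*33)*42 = ((-3 + 6 - 22)*33)*42 = -19*33*42 = -627*42 = -26334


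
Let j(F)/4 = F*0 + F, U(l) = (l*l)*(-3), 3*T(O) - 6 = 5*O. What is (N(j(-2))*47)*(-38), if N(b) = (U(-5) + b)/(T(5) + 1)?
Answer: 222357/17 ≈ 13080.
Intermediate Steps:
T(O) = 2 + 5*O/3 (T(O) = 2 + (5*O)/3 = 2 + 5*O/3)
U(l) = -3*l**2 (U(l) = l**2*(-3) = -3*l**2)
j(F) = 4*F (j(F) = 4*(F*0 + F) = 4*(0 + F) = 4*F)
N(b) = -225/34 + 3*b/34 (N(b) = (-3*(-5)**2 + b)/((2 + (5/3)*5) + 1) = (-3*25 + b)/((2 + 25/3) + 1) = (-75 + b)/(31/3 + 1) = (-75 + b)/(34/3) = (-75 + b)*(3/34) = -225/34 + 3*b/34)
(N(j(-2))*47)*(-38) = ((-225/34 + 3*(4*(-2))/34)*47)*(-38) = ((-225/34 + (3/34)*(-8))*47)*(-38) = ((-225/34 - 12/17)*47)*(-38) = -249/34*47*(-38) = -11703/34*(-38) = 222357/17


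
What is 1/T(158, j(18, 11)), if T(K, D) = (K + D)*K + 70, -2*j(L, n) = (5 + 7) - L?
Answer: 1/25508 ≈ 3.9203e-5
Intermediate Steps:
j(L, n) = -6 + L/2 (j(L, n) = -((5 + 7) - L)/2 = -(12 - L)/2 = -6 + L/2)
T(K, D) = 70 + K*(D + K) (T(K, D) = (D + K)*K + 70 = K*(D + K) + 70 = 70 + K*(D + K))
1/T(158, j(18, 11)) = 1/(70 + 158² + (-6 + (½)*18)*158) = 1/(70 + 24964 + (-6 + 9)*158) = 1/(70 + 24964 + 3*158) = 1/(70 + 24964 + 474) = 1/25508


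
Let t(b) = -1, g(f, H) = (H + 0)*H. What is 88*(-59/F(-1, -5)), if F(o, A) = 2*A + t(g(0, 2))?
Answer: 472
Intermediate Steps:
g(f, H) = H² (g(f, H) = H*H = H²)
F(o, A) = -1 + 2*A (F(o, A) = 2*A - 1 = -1 + 2*A)
88*(-59/F(-1, -5)) = 88*(-59/(-1 + 2*(-5))) = 88*(-59/(-1 - 10)) = 88*(-59/(-11)) = 88*(-59*(-1/11)) = 88*(59/11) = 472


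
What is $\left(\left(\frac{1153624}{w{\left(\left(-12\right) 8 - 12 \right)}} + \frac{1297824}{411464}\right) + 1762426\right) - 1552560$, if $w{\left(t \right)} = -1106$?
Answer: $\frac{5939525542322}{28442449} \approx 2.0883 \cdot 10^{5}$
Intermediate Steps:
$\left(\left(\frac{1153624}{w{\left(\left(-12\right) 8 - 12 \right)}} + \frac{1297824}{411464}\right) + 1762426\right) - 1552560 = \left(\left(\frac{1153624}{-1106} + \frac{1297824}{411464}\right) + 1762426\right) - 1552560 = \left(\left(1153624 \left(- \frac{1}{1106}\right) + 1297824 \cdot \frac{1}{411464}\right) + 1762426\right) - 1552560 = \left(\left(- \frac{576812}{553} + \frac{162228}{51433}\right) + 1762426\right) - 1552560 = \left(- \frac{29577459512}{28442449} + 1762426\right) - 1552560 = \frac{50098134161762}{28442449} - 1552560 = \frac{5939525542322}{28442449}$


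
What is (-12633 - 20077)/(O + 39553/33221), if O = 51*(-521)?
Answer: 543329455/441337819 ≈ 1.2311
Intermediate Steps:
O = -26571
(-12633 - 20077)/(O + 39553/33221) = (-12633 - 20077)/(-26571 + 39553/33221) = -32710/(-26571 + 39553*(1/33221)) = -32710/(-26571 + 39553/33221) = -32710/(-882675638/33221) = -32710*(-33221/882675638) = 543329455/441337819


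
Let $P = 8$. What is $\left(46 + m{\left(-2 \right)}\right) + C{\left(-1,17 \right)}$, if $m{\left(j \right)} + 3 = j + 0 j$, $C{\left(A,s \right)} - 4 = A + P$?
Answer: $52$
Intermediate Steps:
$C{\left(A,s \right)} = 12 + A$ ($C{\left(A,s \right)} = 4 + \left(A + 8\right) = 4 + \left(8 + A\right) = 12 + A$)
$m{\left(j \right)} = -3 + j$ ($m{\left(j \right)} = -3 + \left(j + 0 j\right) = -3 + \left(j + 0\right) = -3 + j$)
$\left(46 + m{\left(-2 \right)}\right) + C{\left(-1,17 \right)} = \left(46 - 5\right) + \left(12 - 1\right) = \left(46 - 5\right) + 11 = 41 + 11 = 52$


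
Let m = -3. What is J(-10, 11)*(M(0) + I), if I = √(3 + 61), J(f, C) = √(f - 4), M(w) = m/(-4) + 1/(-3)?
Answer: 101*I*√14/12 ≈ 31.492*I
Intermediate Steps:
M(w) = 5/12 (M(w) = -3/(-4) + 1/(-3) = -3*(-¼) + 1*(-⅓) = ¾ - ⅓ = 5/12)
J(f, C) = √(-4 + f)
I = 8 (I = √64 = 8)
J(-10, 11)*(M(0) + I) = √(-4 - 10)*(5/12 + 8) = √(-14)*(101/12) = (I*√14)*(101/12) = 101*I*√14/12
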